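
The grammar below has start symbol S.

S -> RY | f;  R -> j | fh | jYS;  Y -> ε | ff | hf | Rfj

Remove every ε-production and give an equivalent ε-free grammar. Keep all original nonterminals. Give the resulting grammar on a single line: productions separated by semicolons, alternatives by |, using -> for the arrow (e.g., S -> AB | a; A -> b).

S -> R | f | RY; R -> j | fh | jS | jYS; Y -> ff | hf | Rfj

Nullable set: {Y}.
S -> RY: Y nullable, giving R | RY.
R -> jYS: Y nullable, giving jS | jYS.
Drop Y -> ε.
Unchanged (no nullable symbols): S -> f; R -> fh; R -> j; Y -> Rfj; Y -> ff; Y -> hf.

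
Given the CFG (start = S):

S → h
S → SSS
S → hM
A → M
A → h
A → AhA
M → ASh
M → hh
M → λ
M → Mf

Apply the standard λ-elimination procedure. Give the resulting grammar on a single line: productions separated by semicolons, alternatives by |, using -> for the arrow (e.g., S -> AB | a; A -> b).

Nullable set: {A, M}.
S -> hM: M nullable, giving h | hM.
A -> AhA: A, A nullable, giving Ah | AhA | h | hA.
A -> M: M nullable, giving M.
Drop M -> λ.
M -> ASh: A nullable, giving ASh | Sh.
M -> Mf: M nullable, giving Mf | f.
Unchanged (no nullable symbols): S -> SSS; S -> h; A -> h; M -> hh.

S -> h | hM | SSS; A -> M | h | Ah | hA | AhA; M -> f | Mf | Sh | hh | ASh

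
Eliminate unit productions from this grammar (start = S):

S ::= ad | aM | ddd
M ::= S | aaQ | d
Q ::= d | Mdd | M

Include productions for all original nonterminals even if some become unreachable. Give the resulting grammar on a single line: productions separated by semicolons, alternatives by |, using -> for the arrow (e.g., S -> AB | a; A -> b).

S -> aM | ad | ddd; M -> d | aM | ad | aaQ | ddd; Q -> d | aM | ad | Mdd | aaQ | ddd

Unit productions: M->S, Q->M.
Unit pairs (A ⇒* B via units): (M,S), (Q,M), (Q,S).
S: inherits non-unit rules of {S} → aM | ad | ddd.
M: inherits non-unit rules of {M, S} → aM | aaQ | ad | d | ddd.
Q: inherits non-unit rules of {M, Q, S} → Mdd | aM | aaQ | ad | d | ddd.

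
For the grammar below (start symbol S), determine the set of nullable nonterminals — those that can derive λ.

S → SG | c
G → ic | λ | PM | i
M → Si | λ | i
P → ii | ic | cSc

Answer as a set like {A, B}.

{G, M}

Directly nullable (have an ε-rule): {G, M}.
Not nullable: P, S — each has a terminal in every rule's right-hand side or depends on a non-nullable symbol.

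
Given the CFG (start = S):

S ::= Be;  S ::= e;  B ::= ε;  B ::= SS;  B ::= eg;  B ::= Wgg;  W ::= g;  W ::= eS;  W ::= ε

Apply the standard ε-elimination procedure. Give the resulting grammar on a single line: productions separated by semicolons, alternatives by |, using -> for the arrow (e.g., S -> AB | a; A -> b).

S -> e | Be; B -> SS | eg | gg | Wgg; W -> g | eS

Nullable set: {B, W}.
S -> Be: B nullable, giving Be | e.
Drop B -> ε.
B -> Wgg: W nullable, giving Wgg | gg.
Drop W -> ε.
Unchanged (no nullable symbols): S -> e; B -> SS; B -> eg; W -> eS; W -> g.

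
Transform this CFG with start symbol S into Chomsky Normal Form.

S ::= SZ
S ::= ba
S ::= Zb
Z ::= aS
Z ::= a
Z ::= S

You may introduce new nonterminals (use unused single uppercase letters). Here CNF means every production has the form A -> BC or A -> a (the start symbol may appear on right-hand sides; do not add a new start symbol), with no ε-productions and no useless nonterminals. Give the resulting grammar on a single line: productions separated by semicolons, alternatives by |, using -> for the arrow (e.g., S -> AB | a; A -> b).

S -> AB | SZ | ZA; A -> b; B -> a; Z -> a | AB | BS | SZ | ZA

No ε-productions.
After unit-elimination: S -> SZ | Zb | ba; Z -> a | SZ | Zb | aS | ba.
TERM: introduce B -> a, A -> b and substitute in every rule of length ≥2.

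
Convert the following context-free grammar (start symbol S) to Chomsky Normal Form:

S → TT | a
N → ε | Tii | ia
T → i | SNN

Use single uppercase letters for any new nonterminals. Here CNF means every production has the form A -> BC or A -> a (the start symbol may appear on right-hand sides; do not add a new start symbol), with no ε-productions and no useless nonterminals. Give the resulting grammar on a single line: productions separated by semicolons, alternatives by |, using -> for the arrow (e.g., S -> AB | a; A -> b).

S -> a | TT; A -> i; B -> a; C -> AA; D -> NN; N -> AB | TC; T -> a | i | SD | SN | TT

Nullable: {N}; after ε-elimination: S -> a | TT; N -> ia | Tii; T -> S | i | SN | SNN.
After unit-elimination: S -> a | TT; N -> ia | Tii; T -> a | i | SN | TT | SNN.
TERM: introduce B -> a, A -> i and substitute in every rule of length ≥2.
BIN: N -> TAA becomes N -> TC, C -> AA; T -> SNN becomes T -> SD, D -> NN.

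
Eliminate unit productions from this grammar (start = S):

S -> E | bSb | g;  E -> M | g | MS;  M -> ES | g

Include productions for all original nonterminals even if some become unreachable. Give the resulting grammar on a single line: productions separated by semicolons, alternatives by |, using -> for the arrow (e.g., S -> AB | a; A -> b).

S -> g | ES | MS | bSb; E -> g | ES | MS; M -> g | ES

Unit productions: E->M, S->E.
Unit pairs (A ⇒* B via units): (E,M), (S,E), (S,M).
S: inherits non-unit rules of {E, M, S} → ES | MS | bSb | g.
E: inherits non-unit rules of {E, M} → ES | MS | g.
M: inherits non-unit rules of {M} → ES | g.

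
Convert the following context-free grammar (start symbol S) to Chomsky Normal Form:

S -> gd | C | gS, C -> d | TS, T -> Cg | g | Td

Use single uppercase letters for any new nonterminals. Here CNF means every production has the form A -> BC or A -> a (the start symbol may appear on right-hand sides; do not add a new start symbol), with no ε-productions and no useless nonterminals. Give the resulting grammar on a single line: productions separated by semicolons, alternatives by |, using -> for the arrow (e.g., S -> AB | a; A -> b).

S -> d | AB | AS | TS; A -> g; B -> d; C -> d | TS; T -> g | CA | TB

No ε-productions.
After unit-elimination: S -> d | TS | gS | gd; C -> d | TS; T -> g | Cg | Td.
TERM: introduce B -> d, A -> g and substitute in every rule of length ≥2.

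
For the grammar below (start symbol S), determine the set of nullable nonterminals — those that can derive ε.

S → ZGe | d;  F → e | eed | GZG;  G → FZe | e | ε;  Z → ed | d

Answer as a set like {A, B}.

{G}

Directly nullable (have an ε-rule): {G}.
Not nullable: F, S, Z — each has a terminal in every rule's right-hand side or depends on a non-nullable symbol.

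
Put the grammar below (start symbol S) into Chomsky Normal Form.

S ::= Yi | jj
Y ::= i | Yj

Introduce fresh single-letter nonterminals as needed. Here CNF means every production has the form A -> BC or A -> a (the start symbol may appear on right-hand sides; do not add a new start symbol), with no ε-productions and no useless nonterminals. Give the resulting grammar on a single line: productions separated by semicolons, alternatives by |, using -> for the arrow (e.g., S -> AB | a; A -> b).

No ε-productions.
No unit productions to eliminate.
TERM: introduce A -> i, B -> j and substitute in every rule of length ≥2.

S -> BB | YA; A -> i; B -> j; Y -> i | YB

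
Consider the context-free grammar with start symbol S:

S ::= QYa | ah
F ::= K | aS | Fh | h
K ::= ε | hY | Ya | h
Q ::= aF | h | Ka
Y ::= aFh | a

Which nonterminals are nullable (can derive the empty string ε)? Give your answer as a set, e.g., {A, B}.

{F, K}

Directly nullable (have an ε-rule): {K}.
F is nullable via F -> K (every symbol on the right is already known nullable).
Not nullable: Q, S, Y — each has a terminal in every rule's right-hand side or depends on a non-nullable symbol.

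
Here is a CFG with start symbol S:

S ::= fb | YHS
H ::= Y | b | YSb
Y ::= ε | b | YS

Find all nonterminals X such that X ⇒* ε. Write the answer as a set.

{H, Y}

Directly nullable (have an ε-rule): {Y}.
H is nullable via H -> Y (every symbol on the right is already known nullable).
Not nullable: S — each has a terminal in every rule's right-hand side or depends on a non-nullable symbol.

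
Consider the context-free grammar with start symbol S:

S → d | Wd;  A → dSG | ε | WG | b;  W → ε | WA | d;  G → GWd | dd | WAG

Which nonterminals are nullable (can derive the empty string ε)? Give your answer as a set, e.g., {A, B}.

{A, W}

Directly nullable (have an ε-rule): {A, W}.
Not nullable: G, S — each has a terminal in every rule's right-hand side or depends on a non-nullable symbol.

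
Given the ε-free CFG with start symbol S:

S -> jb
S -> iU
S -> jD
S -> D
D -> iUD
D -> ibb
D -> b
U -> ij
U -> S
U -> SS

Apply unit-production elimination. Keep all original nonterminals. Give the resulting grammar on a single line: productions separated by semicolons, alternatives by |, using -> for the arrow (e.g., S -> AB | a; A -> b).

S -> b | iU | jD | jb | iUD | ibb; D -> b | iUD | ibb; U -> b | SS | iU | ij | jD | jb | iUD | ibb

Unit productions: S->D, U->S.
Unit pairs (A ⇒* B via units): (S,D), (U,D), (U,S).
S: inherits non-unit rules of {D, S} → b | iU | iUD | ibb | jD | jb.
D: inherits non-unit rules of {D} → b | iUD | ibb.
U: inherits non-unit rules of {D, S, U} → SS | b | iU | iUD | ibb | ij | jD | jb.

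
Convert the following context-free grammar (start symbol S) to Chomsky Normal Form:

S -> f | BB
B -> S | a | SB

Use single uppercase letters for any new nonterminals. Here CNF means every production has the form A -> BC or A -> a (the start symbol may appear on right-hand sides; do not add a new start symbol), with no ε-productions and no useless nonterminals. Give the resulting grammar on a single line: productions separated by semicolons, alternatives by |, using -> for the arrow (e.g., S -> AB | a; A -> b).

No ε-productions.
After unit-elimination: S -> f | BB; B -> a | f | BB | SB.

S -> f | BB; B -> a | f | BB | SB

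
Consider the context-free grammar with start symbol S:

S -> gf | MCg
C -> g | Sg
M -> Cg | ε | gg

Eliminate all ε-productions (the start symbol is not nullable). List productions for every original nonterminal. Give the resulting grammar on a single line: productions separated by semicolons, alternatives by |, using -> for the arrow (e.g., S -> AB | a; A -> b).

S -> Cg | gf | MCg; C -> g | Sg; M -> Cg | gg

Nullable set: {M}.
S -> MCg: M nullable, giving Cg | MCg.
Drop M -> ε.
Unchanged (no nullable symbols): S -> gf; C -> Sg; C -> g; M -> Cg; M -> gg.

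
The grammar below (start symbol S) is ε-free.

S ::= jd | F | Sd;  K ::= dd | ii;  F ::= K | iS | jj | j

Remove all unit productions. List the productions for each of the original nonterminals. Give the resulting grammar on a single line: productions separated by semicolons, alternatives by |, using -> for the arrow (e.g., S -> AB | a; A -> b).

Unit productions: F->K, S->F.
Unit pairs (A ⇒* B via units): (F,K), (S,F), (S,K).
S: inherits non-unit rules of {F, K, S} → Sd | dd | iS | ii | j | jd | jj.
F: inherits non-unit rules of {F, K} → dd | iS | ii | j | jj.
K: inherits non-unit rules of {K} → dd | ii.

S -> j | Sd | dd | iS | ii | jd | jj; F -> j | dd | iS | ii | jj; K -> dd | ii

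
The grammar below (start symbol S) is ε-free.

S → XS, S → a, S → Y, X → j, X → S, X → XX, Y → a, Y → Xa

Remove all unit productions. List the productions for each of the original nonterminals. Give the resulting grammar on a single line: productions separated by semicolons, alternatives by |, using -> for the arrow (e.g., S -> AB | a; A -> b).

Unit productions: S->Y, X->S.
Unit pairs (A ⇒* B via units): (S,Y), (X,S), (X,Y).
S: inherits non-unit rules of {S, Y} → XS | Xa | a.
X: inherits non-unit rules of {S, X, Y} → XS | XX | Xa | a | j.
Y: inherits non-unit rules of {Y} → Xa | a.

S -> a | XS | Xa; X -> a | j | XS | XX | Xa; Y -> a | Xa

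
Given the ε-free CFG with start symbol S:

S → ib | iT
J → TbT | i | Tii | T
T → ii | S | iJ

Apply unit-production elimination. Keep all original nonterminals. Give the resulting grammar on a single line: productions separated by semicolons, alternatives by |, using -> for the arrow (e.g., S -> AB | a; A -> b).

S -> iT | ib; J -> i | iJ | iT | ib | ii | TbT | Tii; T -> iJ | iT | ib | ii

Unit productions: J->T, T->S.
Unit pairs (A ⇒* B via units): (J,S), (J,T), (T,S).
S: inherits non-unit rules of {S} → iT | ib.
J: inherits non-unit rules of {J, S, T} → TbT | Tii | i | iJ | iT | ib | ii.
T: inherits non-unit rules of {S, T} → iJ | iT | ib | ii.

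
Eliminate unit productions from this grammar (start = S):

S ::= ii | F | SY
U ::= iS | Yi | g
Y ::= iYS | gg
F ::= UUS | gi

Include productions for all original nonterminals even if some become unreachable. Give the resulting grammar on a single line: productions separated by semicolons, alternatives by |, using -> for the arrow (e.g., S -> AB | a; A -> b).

S -> SY | gi | ii | UUS; F -> gi | UUS; U -> g | Yi | iS; Y -> gg | iYS

Unit productions: S->F.
Unit pairs (A ⇒* B via units): (S,F).
S: inherits non-unit rules of {F, S} → SY | UUS | gi | ii.
F: inherits non-unit rules of {F} → UUS | gi.
U: inherits non-unit rules of {U} → Yi | g | iS.
Y: inherits non-unit rules of {Y} → gg | iYS.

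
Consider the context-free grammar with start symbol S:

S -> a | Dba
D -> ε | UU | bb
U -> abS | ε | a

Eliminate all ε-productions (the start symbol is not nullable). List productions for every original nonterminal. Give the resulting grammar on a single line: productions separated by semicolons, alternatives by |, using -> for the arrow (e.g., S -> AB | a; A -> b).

Nullable set: {D, U}.
S -> Dba: D nullable, giving Dba | ba.
Drop D -> ε.
D -> UU: U, U nullable, giving U | UU.
Drop U -> ε.
Unchanged (no nullable symbols): S -> a; D -> bb; U -> a; U -> abS.

S -> a | ba | Dba; D -> U | UU | bb; U -> a | abS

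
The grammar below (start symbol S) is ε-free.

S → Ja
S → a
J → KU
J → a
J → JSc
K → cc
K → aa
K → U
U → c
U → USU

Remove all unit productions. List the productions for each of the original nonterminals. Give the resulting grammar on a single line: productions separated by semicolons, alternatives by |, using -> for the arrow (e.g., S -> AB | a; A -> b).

Unit productions: K->U.
Unit pairs (A ⇒* B via units): (K,U).
S: inherits non-unit rules of {S} → Ja | a.
J: inherits non-unit rules of {J} → JSc | KU | a.
K: inherits non-unit rules of {K, U} → USU | aa | c | cc.
U: inherits non-unit rules of {U} → USU | c.

S -> a | Ja; J -> a | KU | JSc; K -> c | aa | cc | USU; U -> c | USU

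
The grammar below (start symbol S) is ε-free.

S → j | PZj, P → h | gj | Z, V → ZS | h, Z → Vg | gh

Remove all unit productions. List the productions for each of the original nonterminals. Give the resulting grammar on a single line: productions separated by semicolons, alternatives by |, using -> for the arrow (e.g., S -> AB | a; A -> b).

S -> j | PZj; P -> h | Vg | gh | gj; V -> h | ZS; Z -> Vg | gh

Unit productions: P->Z.
Unit pairs (A ⇒* B via units): (P,Z).
S: inherits non-unit rules of {S} → PZj | j.
P: inherits non-unit rules of {P, Z} → Vg | gh | gj | h.
V: inherits non-unit rules of {V} → ZS | h.
Z: inherits non-unit rules of {Z} → Vg | gh.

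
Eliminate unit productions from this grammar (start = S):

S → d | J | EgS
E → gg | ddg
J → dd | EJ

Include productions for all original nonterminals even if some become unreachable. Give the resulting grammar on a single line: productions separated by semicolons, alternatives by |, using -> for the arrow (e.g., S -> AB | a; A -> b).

S -> d | EJ | dd | EgS; E -> gg | ddg; J -> EJ | dd

Unit productions: S->J.
Unit pairs (A ⇒* B via units): (S,J).
S: inherits non-unit rules of {J, S} → EJ | EgS | d | dd.
E: inherits non-unit rules of {E} → ddg | gg.
J: inherits non-unit rules of {J} → EJ | dd.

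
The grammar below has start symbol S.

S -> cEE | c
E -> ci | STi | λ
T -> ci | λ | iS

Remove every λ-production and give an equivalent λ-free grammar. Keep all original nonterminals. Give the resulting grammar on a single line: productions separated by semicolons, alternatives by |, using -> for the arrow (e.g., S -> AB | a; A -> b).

Nullable set: {E, T}.
S -> cEE: E, E nullable, giving c | cE | cEE.
Drop E -> λ.
E -> STi: T nullable, giving STi | Si.
Drop T -> λ.
Unchanged (no nullable symbols): S -> c; E -> ci; T -> ci; T -> iS.

S -> c | cE | cEE; E -> Si | ci | STi; T -> ci | iS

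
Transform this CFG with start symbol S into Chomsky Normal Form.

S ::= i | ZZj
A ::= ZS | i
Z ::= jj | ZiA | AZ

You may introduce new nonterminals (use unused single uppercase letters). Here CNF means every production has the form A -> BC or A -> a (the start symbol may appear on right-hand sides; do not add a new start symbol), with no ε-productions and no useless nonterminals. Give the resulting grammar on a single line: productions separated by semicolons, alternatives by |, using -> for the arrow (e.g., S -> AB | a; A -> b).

S -> i | ZD; A -> i | ZS; B -> j; C -> i; D -> ZB; E -> CA; Z -> AZ | BB | ZE

No ε-productions.
No unit productions to eliminate.
TERM: introduce C -> i, B -> j and substitute in every rule of length ≥2.
BIN: S -> ZZB becomes S -> ZD, D -> ZB; Z -> ZCA becomes Z -> ZE, E -> CA.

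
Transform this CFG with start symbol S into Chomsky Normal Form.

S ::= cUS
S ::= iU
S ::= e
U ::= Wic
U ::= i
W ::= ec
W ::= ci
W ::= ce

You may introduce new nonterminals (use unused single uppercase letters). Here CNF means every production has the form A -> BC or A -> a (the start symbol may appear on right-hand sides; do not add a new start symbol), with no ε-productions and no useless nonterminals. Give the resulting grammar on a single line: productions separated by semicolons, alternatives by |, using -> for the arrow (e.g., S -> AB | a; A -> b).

No ε-productions.
No unit productions to eliminate.
TERM: introduce A -> c, C -> e, B -> i and substitute in every rule of length ≥2.
BIN: S -> AUS becomes S -> AD, D -> US; U -> WBA becomes U -> WE, E -> BA.

S -> e | AD | BU; A -> c; B -> i; C -> e; D -> US; E -> BA; U -> i | WE; W -> AB | AC | CA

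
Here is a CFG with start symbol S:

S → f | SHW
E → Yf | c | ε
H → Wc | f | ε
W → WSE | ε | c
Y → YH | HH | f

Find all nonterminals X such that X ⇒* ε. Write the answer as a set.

Directly nullable (have an ε-rule): {E, H, W}.
Y is nullable via Y -> HH (every symbol on the right is already known nullable).
Not nullable: S — each has a terminal in every rule's right-hand side or depends on a non-nullable symbol.

{E, H, W, Y}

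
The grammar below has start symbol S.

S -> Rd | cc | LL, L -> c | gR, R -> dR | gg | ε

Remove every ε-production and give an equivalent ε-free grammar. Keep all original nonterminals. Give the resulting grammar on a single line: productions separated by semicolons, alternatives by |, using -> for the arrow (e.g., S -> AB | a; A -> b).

Nullable set: {R}.
S -> Rd: R nullable, giving Rd | d.
L -> gR: R nullable, giving g | gR.
Drop R -> ε.
R -> dR: R nullable, giving d | dR.
Unchanged (no nullable symbols): S -> LL; S -> cc; L -> c; R -> gg.

S -> d | LL | Rd | cc; L -> c | g | gR; R -> d | dR | gg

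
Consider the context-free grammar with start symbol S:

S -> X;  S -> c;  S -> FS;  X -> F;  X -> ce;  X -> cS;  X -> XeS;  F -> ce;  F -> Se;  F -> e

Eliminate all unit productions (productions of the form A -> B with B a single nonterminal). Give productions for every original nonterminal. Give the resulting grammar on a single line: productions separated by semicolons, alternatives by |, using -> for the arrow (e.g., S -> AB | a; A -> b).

Unit productions: S->X, X->F.
Unit pairs (A ⇒* B via units): (S,F), (S,X), (X,F).
S: inherits non-unit rules of {F, S, X} → FS | Se | XeS | c | cS | ce | e.
F: inherits non-unit rules of {F} → Se | ce | e.
X: inherits non-unit rules of {F, X} → Se | XeS | cS | ce | e.

S -> c | e | FS | Se | cS | ce | XeS; F -> e | Se | ce; X -> e | Se | cS | ce | XeS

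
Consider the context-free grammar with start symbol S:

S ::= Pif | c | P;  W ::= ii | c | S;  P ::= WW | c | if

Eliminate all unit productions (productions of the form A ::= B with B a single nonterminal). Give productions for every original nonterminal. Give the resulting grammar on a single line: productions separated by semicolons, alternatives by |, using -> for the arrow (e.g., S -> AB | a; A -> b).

S -> c | WW | if | Pif; P -> c | WW | if; W -> c | WW | if | ii | Pif

Unit productions: S->P, W->S.
Unit pairs (A ⇒* B via units): (S,P), (W,P), (W,S).
S: inherits non-unit rules of {P, S} → Pif | WW | c | if.
P: inherits non-unit rules of {P} → WW | c | if.
W: inherits non-unit rules of {P, S, W} → Pif | WW | c | if | ii.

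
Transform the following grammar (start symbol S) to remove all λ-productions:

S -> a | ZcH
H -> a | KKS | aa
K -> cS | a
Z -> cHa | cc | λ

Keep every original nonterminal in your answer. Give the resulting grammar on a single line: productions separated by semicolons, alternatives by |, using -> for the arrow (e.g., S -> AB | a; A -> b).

Nullable set: {Z}.
S -> ZcH: Z nullable, giving ZcH | cH.
Drop Z -> λ.
Unchanged (no nullable symbols): S -> a; H -> KKS; H -> a; H -> aa; K -> a; K -> cS; Z -> cHa; Z -> cc.

S -> a | cH | ZcH; H -> a | aa | KKS; K -> a | cS; Z -> cc | cHa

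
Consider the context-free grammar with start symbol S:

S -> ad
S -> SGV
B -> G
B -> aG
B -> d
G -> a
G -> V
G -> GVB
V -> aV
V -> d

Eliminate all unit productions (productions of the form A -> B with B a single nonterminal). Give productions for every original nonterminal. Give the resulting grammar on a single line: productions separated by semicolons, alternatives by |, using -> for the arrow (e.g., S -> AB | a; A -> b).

S -> ad | SGV; B -> a | d | aG | aV | GVB; G -> a | d | aV | GVB; V -> d | aV

Unit productions: B->G, G->V.
Unit pairs (A ⇒* B via units): (B,G), (B,V), (G,V).
S: inherits non-unit rules of {S} → SGV | ad.
B: inherits non-unit rules of {B, G, V} → GVB | a | aG | aV | d.
G: inherits non-unit rules of {G, V} → GVB | a | aV | d.
V: inherits non-unit rules of {V} → aV | d.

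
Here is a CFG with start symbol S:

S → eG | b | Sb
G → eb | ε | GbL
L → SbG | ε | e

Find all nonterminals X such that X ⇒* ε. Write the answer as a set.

{G, L}

Directly nullable (have an ε-rule): {G, L}.
Not nullable: S — each has a terminal in every rule's right-hand side or depends on a non-nullable symbol.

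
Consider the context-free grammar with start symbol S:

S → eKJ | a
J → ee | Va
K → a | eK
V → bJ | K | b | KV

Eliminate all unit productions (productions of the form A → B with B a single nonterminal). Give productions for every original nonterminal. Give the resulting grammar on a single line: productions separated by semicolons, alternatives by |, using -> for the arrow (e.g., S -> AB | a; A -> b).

Unit productions: V->K.
Unit pairs (A ⇒* B via units): (V,K).
S: inherits non-unit rules of {S} → a | eKJ.
J: inherits non-unit rules of {J} → Va | ee.
K: inherits non-unit rules of {K} → a | eK.
V: inherits non-unit rules of {K, V} → KV | a | b | bJ | eK.

S -> a | eKJ; J -> Va | ee; K -> a | eK; V -> a | b | KV | bJ | eK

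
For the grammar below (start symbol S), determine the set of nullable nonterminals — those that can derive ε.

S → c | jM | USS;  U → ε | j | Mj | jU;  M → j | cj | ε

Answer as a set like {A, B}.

{M, U}

Directly nullable (have an ε-rule): {M, U}.
Not nullable: S — each has a terminal in every rule's right-hand side or depends on a non-nullable symbol.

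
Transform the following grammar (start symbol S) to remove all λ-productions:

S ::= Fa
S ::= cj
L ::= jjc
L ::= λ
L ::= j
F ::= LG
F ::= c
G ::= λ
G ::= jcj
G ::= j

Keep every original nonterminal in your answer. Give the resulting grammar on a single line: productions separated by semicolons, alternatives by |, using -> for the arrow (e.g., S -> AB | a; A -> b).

Nullable set: {F, G, L}.
S -> Fa: F nullable, giving Fa | a.
F -> LG: L, G nullable, giving G | L | LG.
Drop G -> λ.
Drop L -> λ.
Unchanged (no nullable symbols): S -> cj; F -> c; G -> j; G -> jcj; L -> j; L -> jjc.

S -> a | Fa | cj; F -> G | L | c | LG; G -> j | jcj; L -> j | jjc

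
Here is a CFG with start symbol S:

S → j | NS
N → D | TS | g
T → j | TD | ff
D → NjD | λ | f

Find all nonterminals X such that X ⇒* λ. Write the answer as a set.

Directly nullable (have an ε-rule): {D}.
N is nullable via N -> D (every symbol on the right is already known nullable).
Not nullable: S, T — each has a terminal in every rule's right-hand side or depends on a non-nullable symbol.

{D, N}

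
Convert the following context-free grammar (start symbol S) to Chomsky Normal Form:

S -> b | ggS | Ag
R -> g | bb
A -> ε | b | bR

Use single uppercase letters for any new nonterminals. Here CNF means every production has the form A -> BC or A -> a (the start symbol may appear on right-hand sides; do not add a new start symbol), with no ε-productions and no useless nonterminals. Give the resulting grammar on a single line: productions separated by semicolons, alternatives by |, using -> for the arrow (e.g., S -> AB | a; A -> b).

S -> b | g | AC | CD; A -> b | BR; B -> b; C -> g; D -> CS; R -> g | BB

Nullable: {A}; after ε-elimination: S -> b | g | Ag | ggS; A -> b | bR; R -> g | bb.
No unit productions to eliminate.
TERM: introduce B -> b, C -> g and substitute in every rule of length ≥2.
BIN: S -> CCS becomes S -> CD, D -> CS.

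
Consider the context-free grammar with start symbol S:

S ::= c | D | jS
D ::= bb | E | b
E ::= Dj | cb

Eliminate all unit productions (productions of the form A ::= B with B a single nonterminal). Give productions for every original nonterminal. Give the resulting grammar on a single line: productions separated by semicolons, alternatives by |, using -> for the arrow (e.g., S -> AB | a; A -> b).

Unit productions: D->E, S->D.
Unit pairs (A ⇒* B via units): (D,E), (S,D), (S,E).
S: inherits non-unit rules of {D, E, S} → Dj | b | bb | c | cb | jS.
D: inherits non-unit rules of {D, E} → Dj | b | bb | cb.
E: inherits non-unit rules of {E} → Dj | cb.

S -> b | c | Dj | bb | cb | jS; D -> b | Dj | bb | cb; E -> Dj | cb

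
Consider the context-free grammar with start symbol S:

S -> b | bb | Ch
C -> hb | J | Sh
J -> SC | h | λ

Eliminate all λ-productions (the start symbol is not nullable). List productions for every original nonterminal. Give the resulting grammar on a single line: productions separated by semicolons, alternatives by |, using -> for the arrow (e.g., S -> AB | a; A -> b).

Nullable set: {C, J}.
S -> Ch: C nullable, giving Ch | h.
C -> J: J nullable, giving J.
Drop J -> λ.
J -> SC: C nullable, giving S | SC.
Unchanged (no nullable symbols): S -> b; S -> bb; C -> Sh; C -> hb; J -> h.

S -> b | h | Ch | bb; C -> J | Sh | hb; J -> S | h | SC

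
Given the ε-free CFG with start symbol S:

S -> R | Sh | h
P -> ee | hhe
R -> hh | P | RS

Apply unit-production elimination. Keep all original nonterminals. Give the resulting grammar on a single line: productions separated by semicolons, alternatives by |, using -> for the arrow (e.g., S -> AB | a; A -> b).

Unit productions: R->P, S->R.
Unit pairs (A ⇒* B via units): (R,P), (S,P), (S,R).
S: inherits non-unit rules of {P, R, S} → RS | Sh | ee | h | hh | hhe.
P: inherits non-unit rules of {P} → ee | hhe.
R: inherits non-unit rules of {P, R} → RS | ee | hh | hhe.

S -> h | RS | Sh | ee | hh | hhe; P -> ee | hhe; R -> RS | ee | hh | hhe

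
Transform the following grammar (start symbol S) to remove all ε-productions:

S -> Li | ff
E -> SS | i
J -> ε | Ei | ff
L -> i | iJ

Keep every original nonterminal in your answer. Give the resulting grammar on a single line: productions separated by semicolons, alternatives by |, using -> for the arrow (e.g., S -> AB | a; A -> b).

S -> Li | ff; E -> i | SS; J -> Ei | ff; L -> i | iJ

Nullable set: {J}.
Drop J -> ε.
L -> iJ: J nullable, giving i | iJ.
Unchanged (no nullable symbols): S -> Li; S -> ff; E -> SS; E -> i; J -> Ei; J -> ff; L -> i.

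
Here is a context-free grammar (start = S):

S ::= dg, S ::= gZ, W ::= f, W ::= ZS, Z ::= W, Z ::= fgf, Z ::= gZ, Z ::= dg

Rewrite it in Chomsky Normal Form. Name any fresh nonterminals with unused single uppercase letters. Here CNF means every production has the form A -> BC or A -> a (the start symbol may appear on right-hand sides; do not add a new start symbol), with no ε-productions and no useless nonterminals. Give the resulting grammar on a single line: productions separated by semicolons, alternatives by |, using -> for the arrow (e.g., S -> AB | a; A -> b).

No ε-productions.
After unit-elimination: S -> dg | gZ; W -> f | ZS; Z -> f | ZS | dg | gZ | fgf.
TERM: introduce A -> d, C -> f, B -> g and substitute in every rule of length ≥2.
BIN: Z -> CBC becomes Z -> CD, D -> BC.
Drop unreachable/unproductive: W.

S -> AB | BZ; A -> d; B -> g; C -> f; D -> BC; Z -> f | AB | BZ | CD | ZS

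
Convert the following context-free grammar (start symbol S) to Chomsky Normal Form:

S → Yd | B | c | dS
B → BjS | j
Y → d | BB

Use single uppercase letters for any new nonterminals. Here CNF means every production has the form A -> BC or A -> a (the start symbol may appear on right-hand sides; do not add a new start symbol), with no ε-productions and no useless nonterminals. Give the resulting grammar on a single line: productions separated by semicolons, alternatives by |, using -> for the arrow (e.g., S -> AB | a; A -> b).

No ε-productions.
After unit-elimination: S -> c | j | Yd | dS | BjS; B -> j | BjS; Y -> d | BB.
TERM: introduce C -> d, A -> j and substitute in every rule of length ≥2.
BIN: B -> BAS becomes B -> BD, D -> AS; S -> BAS becomes S -> BE, E -> AS.

S -> c | j | BE | CS | YC; A -> j; B -> j | BD; C -> d; D -> AS; E -> AS; Y -> d | BB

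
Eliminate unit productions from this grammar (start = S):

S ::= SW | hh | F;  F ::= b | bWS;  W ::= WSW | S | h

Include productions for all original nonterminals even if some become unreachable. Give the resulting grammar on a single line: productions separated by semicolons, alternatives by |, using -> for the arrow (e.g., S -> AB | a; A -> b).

S -> b | SW | hh | bWS; F -> b | bWS; W -> b | h | SW | hh | WSW | bWS

Unit productions: S->F, W->S.
Unit pairs (A ⇒* B via units): (S,F), (W,F), (W,S).
S: inherits non-unit rules of {F, S} → SW | b | bWS | hh.
F: inherits non-unit rules of {F} → b | bWS.
W: inherits non-unit rules of {F, S, W} → SW | WSW | b | bWS | h | hh.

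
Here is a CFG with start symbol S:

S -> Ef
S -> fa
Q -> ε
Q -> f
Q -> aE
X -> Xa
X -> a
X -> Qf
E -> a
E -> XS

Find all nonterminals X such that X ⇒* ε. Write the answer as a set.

Directly nullable (have an ε-rule): {Q}.
Not nullable: E, S, X — each has a terminal in every rule's right-hand side or depends on a non-nullable symbol.

{Q}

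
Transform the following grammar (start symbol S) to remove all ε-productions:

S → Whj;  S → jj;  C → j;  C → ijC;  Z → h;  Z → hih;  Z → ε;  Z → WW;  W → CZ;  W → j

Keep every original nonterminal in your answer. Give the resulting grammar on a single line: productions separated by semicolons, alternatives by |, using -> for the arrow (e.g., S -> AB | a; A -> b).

Nullable set: {Z}.
W -> CZ: Z nullable, giving C | CZ.
Drop Z -> ε.
Unchanged (no nullable symbols): S -> Whj; S -> jj; C -> ijC; C -> j; W -> j; Z -> WW; Z -> h; Z -> hih.

S -> jj | Whj; C -> j | ijC; W -> C | j | CZ; Z -> h | WW | hih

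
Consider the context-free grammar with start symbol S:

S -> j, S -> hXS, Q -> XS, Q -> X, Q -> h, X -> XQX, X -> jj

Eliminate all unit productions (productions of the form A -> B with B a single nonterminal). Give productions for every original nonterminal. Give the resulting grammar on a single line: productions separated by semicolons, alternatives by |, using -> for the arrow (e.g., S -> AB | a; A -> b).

S -> j | hXS; Q -> h | XS | jj | XQX; X -> jj | XQX

Unit productions: Q->X.
Unit pairs (A ⇒* B via units): (Q,X).
S: inherits non-unit rules of {S} → hXS | j.
Q: inherits non-unit rules of {Q, X} → XQX | XS | h | jj.
X: inherits non-unit rules of {X} → XQX | jj.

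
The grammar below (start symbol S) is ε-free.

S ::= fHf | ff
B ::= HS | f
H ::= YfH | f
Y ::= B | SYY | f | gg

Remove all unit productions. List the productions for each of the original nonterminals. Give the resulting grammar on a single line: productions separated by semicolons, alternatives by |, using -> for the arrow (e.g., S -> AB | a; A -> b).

S -> ff | fHf; B -> f | HS; H -> f | YfH; Y -> f | HS | gg | SYY

Unit productions: Y->B.
Unit pairs (A ⇒* B via units): (Y,B).
S: inherits non-unit rules of {S} → fHf | ff.
B: inherits non-unit rules of {B} → HS | f.
H: inherits non-unit rules of {H} → YfH | f.
Y: inherits non-unit rules of {B, Y} → HS | SYY | f | gg.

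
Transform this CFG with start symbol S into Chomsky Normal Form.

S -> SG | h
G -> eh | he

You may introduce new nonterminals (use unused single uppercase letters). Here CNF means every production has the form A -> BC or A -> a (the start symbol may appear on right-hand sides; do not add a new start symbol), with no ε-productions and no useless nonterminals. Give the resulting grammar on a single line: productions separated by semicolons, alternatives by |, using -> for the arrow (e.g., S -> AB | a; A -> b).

No ε-productions.
No unit productions to eliminate.
TERM: introduce A -> e, B -> h and substitute in every rule of length ≥2.

S -> h | SG; A -> e; B -> h; G -> AB | BA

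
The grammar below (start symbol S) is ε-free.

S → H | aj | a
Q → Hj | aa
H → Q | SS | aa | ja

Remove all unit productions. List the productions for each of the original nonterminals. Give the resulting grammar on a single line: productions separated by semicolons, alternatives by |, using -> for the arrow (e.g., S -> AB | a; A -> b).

Unit productions: H->Q, S->H.
Unit pairs (A ⇒* B via units): (H,Q), (S,H), (S,Q).
S: inherits non-unit rules of {H, Q, S} → Hj | SS | a | aa | aj | ja.
H: inherits non-unit rules of {H, Q} → Hj | SS | aa | ja.
Q: inherits non-unit rules of {Q} → Hj | aa.

S -> a | Hj | SS | aa | aj | ja; H -> Hj | SS | aa | ja; Q -> Hj | aa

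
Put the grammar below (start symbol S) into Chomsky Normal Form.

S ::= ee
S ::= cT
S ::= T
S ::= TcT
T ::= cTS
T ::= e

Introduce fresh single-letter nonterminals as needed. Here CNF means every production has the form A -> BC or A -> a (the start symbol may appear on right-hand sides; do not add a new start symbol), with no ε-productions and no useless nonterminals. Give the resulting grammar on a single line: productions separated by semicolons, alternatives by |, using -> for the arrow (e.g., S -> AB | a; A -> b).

S -> e | AC | AT | BB | TD; A -> c; B -> e; C -> TS; D -> AT; E -> TS; T -> e | AE

No ε-productions.
After unit-elimination: S -> e | cT | ee | TcT | cTS; T -> e | cTS.
TERM: introduce A -> c, B -> e and substitute in every rule of length ≥2.
BIN: S -> ATS becomes S -> AC, C -> TS; S -> TAT becomes S -> TD, D -> AT; T -> ATS becomes T -> AE, E -> TS.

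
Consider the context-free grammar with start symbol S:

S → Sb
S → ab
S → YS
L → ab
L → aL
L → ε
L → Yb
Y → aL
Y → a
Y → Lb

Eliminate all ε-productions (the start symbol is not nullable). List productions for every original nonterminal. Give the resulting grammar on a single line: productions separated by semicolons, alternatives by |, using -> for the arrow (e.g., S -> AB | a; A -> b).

S -> Sb | YS | ab; L -> a | Yb | aL | ab; Y -> a | b | Lb | aL

Nullable set: {L}.
Drop L -> ε.
L -> aL: L nullable, giving a | aL.
Y -> Lb: L nullable, giving Lb | b.
Y -> aL: L nullable, giving a | aL.
Unchanged (no nullable symbols): S -> Sb; S -> YS; S -> ab; L -> Yb; L -> ab; Y -> a.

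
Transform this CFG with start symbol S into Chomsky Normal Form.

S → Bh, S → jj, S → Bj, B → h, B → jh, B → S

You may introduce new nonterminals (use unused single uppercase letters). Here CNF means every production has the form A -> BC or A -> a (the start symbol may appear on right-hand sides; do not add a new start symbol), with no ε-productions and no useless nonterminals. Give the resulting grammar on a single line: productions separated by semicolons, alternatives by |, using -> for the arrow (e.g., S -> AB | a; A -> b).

S -> BA | BC | CC; A -> h; B -> h | BA | BC | CA | CC; C -> j

No ε-productions.
After unit-elimination: S -> Bh | Bj | jj; B -> h | Bh | Bj | jh | jj.
TERM: introduce A -> h, C -> j and substitute in every rule of length ≥2.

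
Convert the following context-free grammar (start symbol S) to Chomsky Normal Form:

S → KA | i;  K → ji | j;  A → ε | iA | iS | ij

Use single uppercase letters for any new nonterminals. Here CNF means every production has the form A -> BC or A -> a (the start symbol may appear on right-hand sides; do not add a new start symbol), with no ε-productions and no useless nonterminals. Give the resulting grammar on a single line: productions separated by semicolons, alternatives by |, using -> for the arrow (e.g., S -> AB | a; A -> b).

Nullable: {A}; after ε-elimination: S -> K | i | KA; A -> i | iA | iS | ij; K -> j | ji.
After unit-elimination: S -> i | j | KA | ji; A -> i | iA | iS | ij; K -> j | ji.
TERM: introduce B -> i, C -> j and substitute in every rule of length ≥2.

S -> i | j | CB | KA; A -> i | BA | BC | BS; B -> i; C -> j; K -> j | CB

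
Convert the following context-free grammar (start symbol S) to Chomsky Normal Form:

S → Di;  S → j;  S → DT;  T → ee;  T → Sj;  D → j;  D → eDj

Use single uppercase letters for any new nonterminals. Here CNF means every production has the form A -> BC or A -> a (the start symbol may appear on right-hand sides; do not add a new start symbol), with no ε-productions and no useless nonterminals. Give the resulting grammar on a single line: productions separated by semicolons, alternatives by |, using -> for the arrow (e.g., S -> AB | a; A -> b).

No ε-productions.
No unit productions to eliminate.
TERM: introduce A -> e, C -> i, B -> j and substitute in every rule of length ≥2.
BIN: D -> ADB becomes D -> AE, E -> DB.

S -> j | DC | DT; A -> e; B -> j; C -> i; D -> j | AE; E -> DB; T -> AA | SB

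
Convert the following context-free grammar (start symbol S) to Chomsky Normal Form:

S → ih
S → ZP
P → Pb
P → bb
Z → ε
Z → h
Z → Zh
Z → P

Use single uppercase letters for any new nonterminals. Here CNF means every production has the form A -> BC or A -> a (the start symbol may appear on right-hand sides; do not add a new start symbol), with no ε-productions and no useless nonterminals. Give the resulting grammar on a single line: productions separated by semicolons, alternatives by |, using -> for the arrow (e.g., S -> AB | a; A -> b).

Nullable: {Z}; after ε-elimination: S -> P | ZP | ih; P -> Pb | bb; Z -> P | h | Zh.
After unit-elimination: S -> Pb | ZP | bb | ih; P -> Pb | bb; Z -> h | Pb | Zh | bb.
TERM: introduce A -> b, C -> h, B -> i and substitute in every rule of length ≥2.

S -> AA | BC | PA | ZP; A -> b; B -> i; C -> h; P -> AA | PA; Z -> h | AA | PA | ZC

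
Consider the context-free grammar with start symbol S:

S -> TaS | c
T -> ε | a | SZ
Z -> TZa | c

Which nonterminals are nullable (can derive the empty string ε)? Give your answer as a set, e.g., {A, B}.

Directly nullable (have an ε-rule): {T}.
Not nullable: S, Z — each has a terminal in every rule's right-hand side or depends on a non-nullable symbol.

{T}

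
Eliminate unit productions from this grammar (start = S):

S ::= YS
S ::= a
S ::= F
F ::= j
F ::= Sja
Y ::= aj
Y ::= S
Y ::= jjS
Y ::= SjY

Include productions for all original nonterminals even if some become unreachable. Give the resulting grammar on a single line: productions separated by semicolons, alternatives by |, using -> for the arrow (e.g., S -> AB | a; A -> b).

Unit productions: S->F, Y->S.
Unit pairs (A ⇒* B via units): (S,F), (Y,F), (Y,S).
S: inherits non-unit rules of {F, S} → Sja | YS | a | j.
F: inherits non-unit rules of {F} → Sja | j.
Y: inherits non-unit rules of {F, S, Y} → SjY | Sja | YS | a | aj | j | jjS.

S -> a | j | YS | Sja; F -> j | Sja; Y -> a | j | YS | aj | SjY | Sja | jjS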